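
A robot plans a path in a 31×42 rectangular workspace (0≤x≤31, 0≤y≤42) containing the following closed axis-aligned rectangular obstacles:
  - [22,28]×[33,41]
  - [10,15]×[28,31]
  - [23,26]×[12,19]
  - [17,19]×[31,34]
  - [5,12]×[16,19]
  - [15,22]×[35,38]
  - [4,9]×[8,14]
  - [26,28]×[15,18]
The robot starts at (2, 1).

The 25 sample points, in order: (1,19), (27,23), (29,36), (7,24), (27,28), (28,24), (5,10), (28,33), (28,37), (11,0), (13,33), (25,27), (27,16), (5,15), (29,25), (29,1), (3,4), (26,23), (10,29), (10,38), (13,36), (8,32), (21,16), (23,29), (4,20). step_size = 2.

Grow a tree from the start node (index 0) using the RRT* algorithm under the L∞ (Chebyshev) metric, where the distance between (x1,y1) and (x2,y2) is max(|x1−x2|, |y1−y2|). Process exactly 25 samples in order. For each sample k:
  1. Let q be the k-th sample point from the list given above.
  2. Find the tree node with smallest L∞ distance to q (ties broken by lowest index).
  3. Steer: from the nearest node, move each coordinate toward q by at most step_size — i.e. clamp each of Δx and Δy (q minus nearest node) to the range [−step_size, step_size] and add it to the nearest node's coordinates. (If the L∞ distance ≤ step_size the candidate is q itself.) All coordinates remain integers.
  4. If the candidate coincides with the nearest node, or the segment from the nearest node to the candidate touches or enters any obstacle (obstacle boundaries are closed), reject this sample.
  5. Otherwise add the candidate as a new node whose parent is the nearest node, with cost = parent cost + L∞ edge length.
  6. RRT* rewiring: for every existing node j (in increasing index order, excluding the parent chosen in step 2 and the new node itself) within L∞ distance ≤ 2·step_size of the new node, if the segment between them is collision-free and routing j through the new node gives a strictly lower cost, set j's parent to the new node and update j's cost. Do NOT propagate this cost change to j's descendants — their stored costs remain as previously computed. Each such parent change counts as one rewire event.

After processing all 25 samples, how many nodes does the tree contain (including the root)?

1. q=(1,19) nearest=0 d=18 new=(1,3) → add node 1 parent=0 cost=2
2. q=(27,23) nearest=0 d=25 new=(4,3) → add node 2 parent=0 cost=2
3. q=(29,36) nearest=1 d=33 new=(3,5) → add node 3 parent=1 cost=4
4. q=(7,24) nearest=3 d=19 new=(5,7) → add node 4 parent=3 cost=6
5. q=(27,28) nearest=4 d=22 new=(7,9) → blocked by [4,9]×[8,14], reject
6. q=(28,24) nearest=4 d=23 new=(7,9) → blocked by [4,9]×[8,14], reject
7. q=(5,10) nearest=4 d=3 new=(5,9) → blocked by [4,9]×[8,14], reject
8. q=(28,33) nearest=4 d=26 new=(7,9) → blocked by [4,9]×[8,14], reject
9. q=(28,37) nearest=4 d=30 new=(7,9) → blocked by [4,9]×[8,14], reject
10. q=(11,0) nearest=2 d=7 new=(6,1) → add node 5 parent=2 cost=4
11. q=(13,33) nearest=4 d=26 new=(7,9) → blocked by [4,9]×[8,14], reject
12. q=(25,27) nearest=4 d=20 new=(7,9) → blocked by [4,9]×[8,14], reject
13. q=(27,16) nearest=5 d=21 new=(8,3) → add node 6 parent=5 cost=6
14. q=(5,15) nearest=4 d=8 new=(5,9) → blocked by [4,9]×[8,14], reject
15. q=(29,25) nearest=6 d=22 new=(10,5) → add node 7 parent=6 cost=8
16. q=(29,1) nearest=7 d=19 new=(12,3) → add node 8 parent=7 cost=10
17. q=(3,4) nearest=2 d=1 new=(3,4) → add node 9 parent=2 cost=3
18. q=(26,23) nearest=7 d=18 new=(12,7) → add node 10 parent=7 cost=10
19. q=(10,29) nearest=4 d=22 new=(7,9) → blocked by [4,9]×[8,14], reject
20. q=(10,38) nearest=4 d=31 new=(7,9) → blocked by [4,9]×[8,14], reject
21. q=(13,36) nearest=4 d=29 new=(7,9) → blocked by [4,9]×[8,14], reject
22. q=(8,32) nearest=4 d=25 new=(7,9) → blocked by [4,9]×[8,14], reject
23. q=(21,16) nearest=10 d=9 new=(14,9) → add node 11 parent=10 cost=12
24. q=(23,29) nearest=11 d=20 new=(16,11) → add node 12 parent=11 cost=14
25. q=(4,20) nearest=11 d=11 new=(12,11) → add node 13 parent=11 cost=14

Node count: 14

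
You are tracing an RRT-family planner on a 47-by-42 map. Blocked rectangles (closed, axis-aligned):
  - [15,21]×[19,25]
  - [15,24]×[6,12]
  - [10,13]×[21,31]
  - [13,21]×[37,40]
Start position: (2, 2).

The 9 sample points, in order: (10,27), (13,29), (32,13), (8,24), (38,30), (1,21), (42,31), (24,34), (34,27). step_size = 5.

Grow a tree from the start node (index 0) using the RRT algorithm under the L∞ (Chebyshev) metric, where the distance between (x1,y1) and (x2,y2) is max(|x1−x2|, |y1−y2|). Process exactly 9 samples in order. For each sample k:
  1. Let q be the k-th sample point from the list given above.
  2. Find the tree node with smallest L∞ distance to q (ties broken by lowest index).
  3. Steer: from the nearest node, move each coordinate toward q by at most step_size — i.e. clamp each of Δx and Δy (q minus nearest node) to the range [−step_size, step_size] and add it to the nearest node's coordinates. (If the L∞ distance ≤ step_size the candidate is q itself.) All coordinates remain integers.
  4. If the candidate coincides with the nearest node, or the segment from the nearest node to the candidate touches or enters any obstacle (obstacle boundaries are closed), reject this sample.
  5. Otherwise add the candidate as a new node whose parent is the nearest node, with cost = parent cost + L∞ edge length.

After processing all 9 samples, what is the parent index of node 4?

Parent of node 4: 3

1. q=(10,27) nearest=0 d=25 new=(7,7) → add node 1 parent=0 cost=5
2. q=(13,29) nearest=1 d=22 new=(12,12) → add node 2 parent=1 cost=10
3. q=(32,13) nearest=2 d=20 new=(17,13) → add node 3 parent=2 cost=15
4. q=(8,24) nearest=3 d=11 new=(12,18) → add node 4 parent=3 cost=20
5. q=(38,30) nearest=3 d=21 new=(22,18) → add node 5 parent=3 cost=20
6. q=(1,21) nearest=2 d=11 new=(7,17) → add node 6 parent=2 cost=15
7. q=(42,31) nearest=5 d=20 new=(27,23) → add node 7 parent=5 cost=25
8. q=(24,34) nearest=7 d=11 new=(24,28) → add node 8 parent=7 cost=30
9. q=(34,27) nearest=7 d=7 new=(32,27) → add node 9 parent=7 cost=30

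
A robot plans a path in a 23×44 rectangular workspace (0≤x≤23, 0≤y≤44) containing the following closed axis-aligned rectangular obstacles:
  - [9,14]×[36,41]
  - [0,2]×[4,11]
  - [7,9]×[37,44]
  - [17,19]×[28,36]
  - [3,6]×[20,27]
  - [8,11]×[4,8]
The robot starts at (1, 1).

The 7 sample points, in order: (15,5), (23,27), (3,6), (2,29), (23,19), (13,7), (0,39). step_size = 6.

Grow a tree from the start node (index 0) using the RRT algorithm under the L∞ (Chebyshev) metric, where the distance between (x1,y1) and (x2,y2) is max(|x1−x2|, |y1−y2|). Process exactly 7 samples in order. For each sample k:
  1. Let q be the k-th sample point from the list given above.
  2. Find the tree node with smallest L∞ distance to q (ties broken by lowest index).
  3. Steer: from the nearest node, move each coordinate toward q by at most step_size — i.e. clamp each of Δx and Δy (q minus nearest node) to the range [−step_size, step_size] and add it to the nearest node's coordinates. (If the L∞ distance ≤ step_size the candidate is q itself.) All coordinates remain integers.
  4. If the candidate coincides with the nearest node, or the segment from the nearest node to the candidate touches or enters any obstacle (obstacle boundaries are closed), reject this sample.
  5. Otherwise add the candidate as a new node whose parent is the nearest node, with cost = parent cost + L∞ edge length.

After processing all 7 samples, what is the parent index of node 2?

Parent of node 2: 1

1. q=(15,5) nearest=0 d=14 new=(7,5) → add node 1 parent=0 cost=6
2. q=(23,27) nearest=1 d=22 new=(13,11) → blocked by [8,11]×[4,8], reject
3. q=(3,6) nearest=1 d=4 new=(3,6) → add node 2 parent=1 cost=10
4. q=(2,29) nearest=2 d=23 new=(2,12) → add node 3 parent=2 cost=16
5. q=(23,19) nearest=1 d=16 new=(13,11) → blocked by [8,11]×[4,8], reject
6. q=(13,7) nearest=1 d=6 new=(13,7) → blocked by [8,11]×[4,8], reject
7. q=(0,39) nearest=3 d=27 new=(0,18) → add node 4 parent=3 cost=22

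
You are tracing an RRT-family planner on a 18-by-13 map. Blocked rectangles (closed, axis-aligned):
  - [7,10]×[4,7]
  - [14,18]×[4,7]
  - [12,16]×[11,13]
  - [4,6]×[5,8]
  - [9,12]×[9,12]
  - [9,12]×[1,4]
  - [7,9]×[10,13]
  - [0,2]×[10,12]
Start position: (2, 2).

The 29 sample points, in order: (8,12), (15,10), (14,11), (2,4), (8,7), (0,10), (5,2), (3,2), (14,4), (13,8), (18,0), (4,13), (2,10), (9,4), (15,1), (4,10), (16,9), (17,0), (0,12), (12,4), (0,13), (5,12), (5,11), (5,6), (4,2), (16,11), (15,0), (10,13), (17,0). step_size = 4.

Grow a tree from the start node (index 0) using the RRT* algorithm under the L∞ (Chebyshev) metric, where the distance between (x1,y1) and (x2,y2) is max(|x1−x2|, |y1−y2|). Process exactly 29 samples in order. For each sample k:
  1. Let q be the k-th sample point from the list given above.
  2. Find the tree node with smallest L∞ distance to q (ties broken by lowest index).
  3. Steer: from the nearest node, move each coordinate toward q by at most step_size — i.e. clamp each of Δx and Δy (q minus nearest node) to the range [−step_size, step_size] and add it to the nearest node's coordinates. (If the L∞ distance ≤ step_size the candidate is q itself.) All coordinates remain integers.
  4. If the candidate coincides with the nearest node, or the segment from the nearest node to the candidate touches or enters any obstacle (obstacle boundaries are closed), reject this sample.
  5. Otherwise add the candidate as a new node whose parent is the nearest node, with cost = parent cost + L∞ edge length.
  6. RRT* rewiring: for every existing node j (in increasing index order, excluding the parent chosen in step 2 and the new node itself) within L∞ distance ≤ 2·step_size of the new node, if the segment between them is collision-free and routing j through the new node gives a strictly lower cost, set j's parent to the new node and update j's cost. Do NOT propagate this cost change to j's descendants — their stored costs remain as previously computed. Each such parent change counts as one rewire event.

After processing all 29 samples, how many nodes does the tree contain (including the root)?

Node count: 13

1. q=(8,12) nearest=0 d=10 new=(6,6) → blocked by [4,6]×[5,8], reject
2. q=(15,10) nearest=0 d=13 new=(6,6) → blocked by [4,6]×[5,8], reject
3. q=(14,11) nearest=0 d=12 new=(6,6) → blocked by [4,6]×[5,8], reject
4. q=(2,4) nearest=0 d=2 new=(2,4) → add node 1 parent=0 cost=2
5. q=(8,7) nearest=0 d=6 new=(6,6) → blocked by [4,6]×[5,8], reject
6. q=(0,10) nearest=1 d=6 new=(0,8) → add node 2 parent=1 cost=6
7. q=(5,2) nearest=0 d=3 new=(5,2) → add node 3 parent=0 cost=3
8. q=(3,2) nearest=0 d=1 new=(3,2) → add node 4 parent=0 cost=1
9. q=(14,4) nearest=3 d=9 new=(9,4) → blocked by [7,10]×[4,7], reject
10. q=(13,8) nearest=3 d=8 new=(9,6) → blocked by [7,10]×[4,7], reject
11. q=(18,0) nearest=3 d=13 new=(9,0) → add node 5 parent=3 cost=7
12. q=(4,13) nearest=2 d=5 new=(4,12) → blocked by [0,2]×[10,12], reject
13. q=(2,10) nearest=2 d=2 new=(2,10) → blocked by [0,2]×[10,12], reject
14. q=(9,4) nearest=3 d=4 new=(9,4) → blocked by [7,10]×[4,7], reject
15. q=(15,1) nearest=5 d=6 new=(13,1) → add node 6 parent=5 cost=11
16. q=(4,10) nearest=2 d=4 new=(4,10) → add node 7 parent=2 cost=10
17. q=(16,9) nearest=6 d=8 new=(16,5) → blocked by [14,18]×[4,7], reject
18. q=(17,0) nearest=6 d=4 new=(17,0) → add node 8 parent=6 cost=15
19. q=(0,12) nearest=2 d=4 new=(0,12) → blocked by [0,2]×[10,12], reject
20. q=(12,4) nearest=6 d=3 new=(12,4) → blocked by [9,12]×[1,4], reject
21. q=(0,13) nearest=7 d=4 new=(0,13) → blocked by [0,2]×[10,12], reject
22. q=(5,12) nearest=7 d=2 new=(5,12) → add node 9 parent=7 cost=12
23. q=(5,11) nearest=7 d=1 new=(5,11) → add node 10 parent=7 cost=11
24. q=(5,6) nearest=1 d=3 new=(5,6) → blocked by [4,6]×[5,8], reject
25. q=(4,2) nearest=3 d=1 new=(4,2) → add node 11 parent=3 cost=4
26. q=(16,11) nearest=6 d=10 new=(16,5) → blocked by [14,18]×[4,7], reject
27. q=(15,0) nearest=6 d=2 new=(15,0) → add node 12 parent=6 cost=13
28. q=(10,13) nearest=9 d=5 new=(9,13) → blocked by [7,9]×[10,13], reject
29. q=(17,0) nearest=8 d=0 → coincident, reject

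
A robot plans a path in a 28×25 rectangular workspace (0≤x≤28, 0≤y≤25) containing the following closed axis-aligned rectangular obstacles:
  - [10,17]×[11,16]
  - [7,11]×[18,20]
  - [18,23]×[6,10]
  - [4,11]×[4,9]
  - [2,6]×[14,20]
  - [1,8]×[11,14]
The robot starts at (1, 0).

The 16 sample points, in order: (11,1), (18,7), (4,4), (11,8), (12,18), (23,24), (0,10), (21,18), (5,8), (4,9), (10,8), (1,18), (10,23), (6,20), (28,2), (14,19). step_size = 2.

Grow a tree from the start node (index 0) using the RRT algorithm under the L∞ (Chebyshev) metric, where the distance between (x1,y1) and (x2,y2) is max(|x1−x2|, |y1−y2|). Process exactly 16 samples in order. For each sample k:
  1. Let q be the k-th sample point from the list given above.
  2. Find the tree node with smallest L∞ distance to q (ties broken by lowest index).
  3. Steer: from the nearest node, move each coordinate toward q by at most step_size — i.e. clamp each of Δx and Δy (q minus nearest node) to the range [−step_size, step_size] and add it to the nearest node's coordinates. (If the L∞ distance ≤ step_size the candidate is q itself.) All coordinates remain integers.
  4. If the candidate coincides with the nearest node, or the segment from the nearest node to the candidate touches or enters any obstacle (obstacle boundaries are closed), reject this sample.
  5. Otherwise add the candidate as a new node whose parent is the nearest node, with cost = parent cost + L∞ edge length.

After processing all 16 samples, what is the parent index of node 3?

1. q=(11,1) nearest=0 d=10 new=(3,1) → add node 1 parent=0 cost=2
2. q=(18,7) nearest=1 d=15 new=(5,3) → add node 2 parent=1 cost=4
3. q=(4,4) nearest=2 d=1 new=(4,4) → blocked by [4,11]×[4,9], reject
4. q=(11,8) nearest=2 d=6 new=(7,5) → blocked by [4,11]×[4,9], reject
5. q=(12,18) nearest=2 d=15 new=(7,5) → blocked by [4,11]×[4,9], reject
6. q=(23,24) nearest=2 d=21 new=(7,5) → blocked by [4,11]×[4,9], reject
7. q=(0,10) nearest=2 d=7 new=(3,5) → blocked by [4,11]×[4,9], reject
8. q=(21,18) nearest=2 d=16 new=(7,5) → blocked by [4,11]×[4,9], reject
9. q=(5,8) nearest=2 d=5 new=(5,5) → blocked by [4,11]×[4,9], reject
10. q=(4,9) nearest=2 d=6 new=(4,5) → blocked by [4,11]×[4,9], reject
11. q=(10,8) nearest=2 d=5 new=(7,5) → blocked by [4,11]×[4,9], reject
12. q=(1,18) nearest=2 d=15 new=(3,5) → blocked by [4,11]×[4,9], reject
13. q=(10,23) nearest=2 d=20 new=(7,5) → blocked by [4,11]×[4,9], reject
14. q=(6,20) nearest=2 d=17 new=(6,5) → blocked by [4,11]×[4,9], reject
15. q=(28,2) nearest=2 d=23 new=(7,2) → add node 3 parent=2 cost=6
16. q=(14,19) nearest=2 d=16 new=(7,5) → blocked by [4,11]×[4,9], reject

Parent of node 3: 2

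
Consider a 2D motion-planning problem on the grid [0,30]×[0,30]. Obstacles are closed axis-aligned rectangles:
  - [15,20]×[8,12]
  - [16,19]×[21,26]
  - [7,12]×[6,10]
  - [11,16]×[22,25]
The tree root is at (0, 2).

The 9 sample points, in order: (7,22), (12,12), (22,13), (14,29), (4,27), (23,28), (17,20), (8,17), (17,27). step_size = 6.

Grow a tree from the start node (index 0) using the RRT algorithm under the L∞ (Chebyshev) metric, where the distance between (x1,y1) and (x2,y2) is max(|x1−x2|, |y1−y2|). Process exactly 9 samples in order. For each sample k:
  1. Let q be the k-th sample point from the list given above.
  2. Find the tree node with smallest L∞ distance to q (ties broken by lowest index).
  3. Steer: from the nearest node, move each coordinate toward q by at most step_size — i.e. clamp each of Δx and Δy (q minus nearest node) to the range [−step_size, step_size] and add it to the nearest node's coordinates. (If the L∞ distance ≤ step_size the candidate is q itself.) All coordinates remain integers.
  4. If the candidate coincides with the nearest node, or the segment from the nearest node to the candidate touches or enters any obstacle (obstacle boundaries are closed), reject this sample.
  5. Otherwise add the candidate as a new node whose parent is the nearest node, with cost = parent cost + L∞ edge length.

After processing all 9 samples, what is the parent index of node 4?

Parent of node 4: 3

1. q=(7,22) nearest=0 d=20 new=(6,8) → add node 1 parent=0 cost=6
2. q=(12,12) nearest=1 d=6 new=(12,12) → blocked by [7,12]×[6,10], reject
3. q=(22,13) nearest=1 d=16 new=(12,13) → blocked by [7,12]×[6,10], reject
4. q=(14,29) nearest=1 d=21 new=(12,14) → blocked by [7,12]×[6,10], reject
5. q=(4,27) nearest=1 d=19 new=(4,14) → add node 2 parent=1 cost=12
6. q=(23,28) nearest=2 d=19 new=(10,20) → add node 3 parent=2 cost=18
7. q=(17,20) nearest=3 d=7 new=(16,20) → add node 4 parent=3 cost=24
8. q=(8,17) nearest=3 d=3 new=(8,17) → add node 5 parent=3 cost=21
9. q=(17,27) nearest=3 d=7 new=(16,26) → blocked by [16,19]×[21,26], reject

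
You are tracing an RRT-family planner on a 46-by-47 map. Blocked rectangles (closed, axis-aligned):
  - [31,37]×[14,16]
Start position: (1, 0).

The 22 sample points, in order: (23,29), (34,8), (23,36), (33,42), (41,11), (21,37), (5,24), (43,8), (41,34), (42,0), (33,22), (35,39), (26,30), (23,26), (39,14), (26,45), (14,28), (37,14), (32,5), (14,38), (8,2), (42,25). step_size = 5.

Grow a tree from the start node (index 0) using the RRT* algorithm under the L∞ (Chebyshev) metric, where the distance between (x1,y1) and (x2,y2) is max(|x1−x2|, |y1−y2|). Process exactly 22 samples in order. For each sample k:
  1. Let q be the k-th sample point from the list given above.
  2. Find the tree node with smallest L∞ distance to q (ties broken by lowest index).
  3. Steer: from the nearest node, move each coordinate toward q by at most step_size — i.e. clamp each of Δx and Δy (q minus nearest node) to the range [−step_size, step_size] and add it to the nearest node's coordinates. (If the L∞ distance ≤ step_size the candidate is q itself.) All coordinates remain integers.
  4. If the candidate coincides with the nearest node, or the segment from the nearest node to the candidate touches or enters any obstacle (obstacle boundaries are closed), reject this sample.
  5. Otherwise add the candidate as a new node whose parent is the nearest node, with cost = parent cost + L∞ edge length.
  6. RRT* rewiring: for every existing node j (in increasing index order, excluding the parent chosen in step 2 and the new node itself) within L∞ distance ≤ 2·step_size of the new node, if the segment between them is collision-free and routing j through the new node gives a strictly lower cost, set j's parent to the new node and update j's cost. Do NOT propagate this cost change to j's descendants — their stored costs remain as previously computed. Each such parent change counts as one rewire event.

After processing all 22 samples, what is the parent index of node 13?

1. q=(23,29) nearest=0 d=29 new=(6,5) → add node 1 parent=0 cost=5
2. q=(34,8) nearest=1 d=28 new=(11,8) → add node 2 parent=1 cost=10
3. q=(23,36) nearest=2 d=28 new=(16,13) → add node 3 parent=2 cost=15
4. q=(33,42) nearest=3 d=29 new=(21,18) → add node 4 parent=3 cost=20
5. q=(41,11) nearest=4 d=20 new=(26,13) → add node 5 parent=4 cost=25
6. q=(21,37) nearest=4 d=19 new=(21,23) → add node 6 parent=4 cost=25
7. q=(5,24) nearest=3 d=11 new=(11,18) → add node 7 parent=3 cost=20
8. q=(43,8) nearest=5 d=17 new=(31,8) → add node 8 parent=5 cost=30
9. q=(41,34) nearest=4 d=20 new=(26,23) → add node 9 parent=4 cost=25
10. q=(42,0) nearest=8 d=11 new=(36,3) → add node 10 parent=8 cost=35
11. q=(33,22) nearest=9 d=7 new=(31,22) → add node 11 parent=9 cost=30
12. q=(35,39) nearest=6 d=16 new=(26,28) → add node 12 parent=6 cost=30
13. q=(26,30) nearest=12 d=2 new=(26,30) → add node 13 parent=12 cost=32
14. q=(23,26) nearest=6 d=3 new=(23,26) → add node 14 parent=6 cost=28
15. q=(39,14) nearest=8 d=8 new=(36,13) → add node 15 parent=8 cost=35
16. q=(26,45) nearest=13 d=15 new=(26,35) → add node 16 parent=13 cost=37
17. q=(14,28) nearest=6 d=7 new=(16,28) → add node 17 parent=6 cost=30
18. q=(37,14) nearest=15 d=1 new=(37,14) → blocked by [31,37]×[14,16], reject
19. q=(32,5) nearest=8 d=3 new=(32,5) → add node 18 parent=8 cost=33
20. q=(14,38) nearest=17 d=10 new=(14,33) → add node 19 parent=17 cost=35
21. q=(8,2) nearest=1 d=3 new=(8,2) → add node 20 parent=1 cost=8
22. q=(42,25) nearest=11 d=11 new=(36,25) → add node 21 parent=11 cost=35

Parent of node 13: 12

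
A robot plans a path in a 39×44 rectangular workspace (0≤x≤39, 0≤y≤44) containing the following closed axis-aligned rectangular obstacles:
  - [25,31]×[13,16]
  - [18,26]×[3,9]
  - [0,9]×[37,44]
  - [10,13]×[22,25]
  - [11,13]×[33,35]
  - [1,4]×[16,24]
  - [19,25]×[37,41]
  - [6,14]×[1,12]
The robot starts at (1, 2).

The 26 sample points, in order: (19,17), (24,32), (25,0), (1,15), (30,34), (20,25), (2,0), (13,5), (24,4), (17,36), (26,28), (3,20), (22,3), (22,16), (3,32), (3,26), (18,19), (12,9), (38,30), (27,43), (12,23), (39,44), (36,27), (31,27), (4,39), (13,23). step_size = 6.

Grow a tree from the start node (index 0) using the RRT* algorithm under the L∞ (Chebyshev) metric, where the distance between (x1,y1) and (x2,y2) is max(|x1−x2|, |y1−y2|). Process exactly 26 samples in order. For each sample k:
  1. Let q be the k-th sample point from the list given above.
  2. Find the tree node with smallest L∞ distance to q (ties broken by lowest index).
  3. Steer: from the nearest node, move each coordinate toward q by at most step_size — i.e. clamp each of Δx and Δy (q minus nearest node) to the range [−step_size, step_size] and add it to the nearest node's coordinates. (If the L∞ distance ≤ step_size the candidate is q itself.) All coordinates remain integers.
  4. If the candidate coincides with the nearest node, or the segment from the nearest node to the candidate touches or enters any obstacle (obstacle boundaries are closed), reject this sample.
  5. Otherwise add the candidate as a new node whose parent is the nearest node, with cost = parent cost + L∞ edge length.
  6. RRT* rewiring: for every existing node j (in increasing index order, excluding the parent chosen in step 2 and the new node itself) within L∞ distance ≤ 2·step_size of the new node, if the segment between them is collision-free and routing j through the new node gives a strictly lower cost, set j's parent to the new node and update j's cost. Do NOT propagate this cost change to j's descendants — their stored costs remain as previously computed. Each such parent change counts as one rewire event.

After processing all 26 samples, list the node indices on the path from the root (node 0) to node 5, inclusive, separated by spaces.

1. q=(19,17) nearest=0 d=18 new=(7,8) → blocked by [6,14]×[1,12], reject
2. q=(24,32) nearest=0 d=30 new=(7,8) → blocked by [6,14]×[1,12], reject
3. q=(25,0) nearest=0 d=24 new=(7,0) → add node 1 parent=0 cost=6
4. q=(1,15) nearest=0 d=13 new=(1,8) → add node 2 parent=0 cost=6
5. q=(30,34) nearest=2 d=29 new=(7,14) → add node 3 parent=2 cost=12
6. q=(20,25) nearest=3 d=13 new=(13,20) → add node 4 parent=3 cost=18
7. q=(2,0) nearest=0 d=2 new=(2,0) → add node 5 parent=0 cost=2
8. q=(13,5) nearest=1 d=6 new=(13,5) → blocked by [6,14]×[1,12], reject
9. q=(24,4) nearest=4 d=16 new=(19,14) → add node 6 parent=4 cost=24
10. q=(17,36) nearest=4 d=16 new=(17,26) → add node 7 parent=4 cost=24
11. q=(26,28) nearest=7 d=9 new=(23,28) → add node 8 parent=7 cost=30
12. q=(3,20) nearest=3 d=6 new=(3,20) → blocked by [1,4]×[16,24], reject
13. q=(22,3) nearest=6 d=11 new=(22,8) → blocked by [18,26]×[3,9], reject
14. q=(22,16) nearest=6 d=3 new=(22,16) → add node 9 parent=6 cost=27
15. q=(3,32) nearest=4 d=12 new=(7,26) → blocked by [10,13]×[22,25], reject
16. q=(3,26) nearest=4 d=10 new=(7,26) → blocked by [10,13]×[22,25], reject
17. q=(18,19) nearest=9 d=4 new=(18,19) → add node 10 parent=9 cost=31
18. q=(12,9) nearest=3 d=5 new=(12,9) → blocked by [6,14]×[1,12], reject
19. q=(38,30) nearest=8 d=15 new=(29,30) → add node 11 parent=8 cost=36
20. q=(27,43) nearest=11 d=13 new=(27,36) → add node 12 parent=11 cost=42
21. q=(12,23) nearest=4 d=3 new=(12,23) → blocked by [10,13]×[22,25], reject
22. q=(39,44) nearest=12 d=12 new=(33,42) → add node 13 parent=12 cost=48
23. q=(36,27) nearest=11 d=7 new=(35,27) → add node 14 parent=11 cost=42
24. q=(31,27) nearest=11 d=3 new=(31,27) → add node 15 parent=11 cost=39
25. q=(4,39) nearest=7 d=13 new=(11,32) → add node 16 parent=7 cost=30
26. q=(13,23) nearest=4 d=3 new=(13,23) → blocked by [10,13]×[22,25], reject

Path: 0 5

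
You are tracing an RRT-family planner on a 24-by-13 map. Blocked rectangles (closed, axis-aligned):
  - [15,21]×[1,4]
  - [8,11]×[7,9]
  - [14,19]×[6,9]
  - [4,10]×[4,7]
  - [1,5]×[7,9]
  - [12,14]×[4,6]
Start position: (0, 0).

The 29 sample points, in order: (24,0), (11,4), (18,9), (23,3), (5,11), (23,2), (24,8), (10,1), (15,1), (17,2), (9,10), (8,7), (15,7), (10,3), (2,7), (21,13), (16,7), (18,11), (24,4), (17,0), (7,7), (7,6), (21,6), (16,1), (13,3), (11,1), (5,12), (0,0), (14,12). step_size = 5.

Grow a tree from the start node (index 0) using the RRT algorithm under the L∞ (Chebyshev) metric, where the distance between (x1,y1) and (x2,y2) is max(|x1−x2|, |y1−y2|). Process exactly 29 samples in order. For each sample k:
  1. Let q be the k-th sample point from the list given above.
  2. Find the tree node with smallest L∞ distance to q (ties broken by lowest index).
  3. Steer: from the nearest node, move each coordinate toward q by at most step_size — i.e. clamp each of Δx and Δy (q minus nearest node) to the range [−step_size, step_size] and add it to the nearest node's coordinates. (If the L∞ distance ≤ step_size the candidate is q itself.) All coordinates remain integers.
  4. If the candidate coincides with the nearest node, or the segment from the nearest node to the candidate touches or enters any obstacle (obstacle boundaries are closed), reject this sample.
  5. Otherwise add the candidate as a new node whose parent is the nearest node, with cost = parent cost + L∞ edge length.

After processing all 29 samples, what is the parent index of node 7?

1. q=(24,0) nearest=0 d=24 new=(5,0) → add node 1 parent=0 cost=5
2. q=(11,4) nearest=1 d=6 new=(10,4) → blocked by [4,10]×[4,7], reject
3. q=(18,9) nearest=1 d=13 new=(10,5) → blocked by [4,10]×[4,7], reject
4. q=(23,3) nearest=1 d=18 new=(10,3) → add node 2 parent=1 cost=10
5. q=(5,11) nearest=2 d=8 new=(5,8) → blocked by [4,10]×[4,7], reject
6. q=(23,2) nearest=2 d=13 new=(15,2) → blocked by [15,21]×[1,4], reject
7. q=(24,8) nearest=2 d=14 new=(15,8) → blocked by [14,19]×[6,9], reject
8. q=(10,1) nearest=2 d=2 new=(10,1) → add node 3 parent=2 cost=12
9. q=(15,1) nearest=2 d=5 new=(15,1) → blocked by [15,21]×[1,4], reject
10. q=(17,2) nearest=2 d=7 new=(15,2) → blocked by [15,21]×[1,4], reject
11. q=(9,10) nearest=2 d=7 new=(9,8) → blocked by [8,11]×[7,9], reject
12. q=(8,7) nearest=2 d=4 new=(8,7) → blocked by [8,11]×[7,9], reject
13. q=(15,7) nearest=2 d=5 new=(15,7) → blocked by [14,19]×[6,9], reject
14. q=(10,3) nearest=2 d=0 → coincident, reject
15. q=(2,7) nearest=0 d=7 new=(2,5) → add node 4 parent=0 cost=5
16. q=(21,13) nearest=2 d=11 new=(15,8) → blocked by [14,19]×[6,9], reject
17. q=(16,7) nearest=2 d=6 new=(15,7) → blocked by [14,19]×[6,9], reject
18. q=(18,11) nearest=2 d=8 new=(15,8) → blocked by [14,19]×[6,9], reject
19. q=(24,4) nearest=2 d=14 new=(15,4) → blocked by [15,21]×[1,4], reject
20. q=(17,0) nearest=2 d=7 new=(15,0) → add node 5 parent=2 cost=15
21. q=(7,7) nearest=2 d=4 new=(7,7) → blocked by [4,10]×[4,7], reject
22. q=(7,6) nearest=2 d=3 new=(7,6) → blocked by [4,10]×[4,7], reject
23. q=(21,6) nearest=5 d=6 new=(20,5) → blocked by [15,21]×[1,4], reject
24. q=(16,1) nearest=5 d=1 new=(16,1) → blocked by [15,21]×[1,4], reject
25. q=(13,3) nearest=2 d=3 new=(13,3) → add node 6 parent=2 cost=13
26. q=(11,1) nearest=3 d=1 new=(11,1) → add node 7 parent=3 cost=13
27. q=(5,12) nearest=4 d=7 new=(5,10) → blocked by [1,5]×[7,9], reject
28. q=(0,0) nearest=0 d=0 → coincident, reject
29. q=(14,12) nearest=2 d=9 new=(14,8) → blocked by [14,19]×[6,9], reject

Parent of node 7: 3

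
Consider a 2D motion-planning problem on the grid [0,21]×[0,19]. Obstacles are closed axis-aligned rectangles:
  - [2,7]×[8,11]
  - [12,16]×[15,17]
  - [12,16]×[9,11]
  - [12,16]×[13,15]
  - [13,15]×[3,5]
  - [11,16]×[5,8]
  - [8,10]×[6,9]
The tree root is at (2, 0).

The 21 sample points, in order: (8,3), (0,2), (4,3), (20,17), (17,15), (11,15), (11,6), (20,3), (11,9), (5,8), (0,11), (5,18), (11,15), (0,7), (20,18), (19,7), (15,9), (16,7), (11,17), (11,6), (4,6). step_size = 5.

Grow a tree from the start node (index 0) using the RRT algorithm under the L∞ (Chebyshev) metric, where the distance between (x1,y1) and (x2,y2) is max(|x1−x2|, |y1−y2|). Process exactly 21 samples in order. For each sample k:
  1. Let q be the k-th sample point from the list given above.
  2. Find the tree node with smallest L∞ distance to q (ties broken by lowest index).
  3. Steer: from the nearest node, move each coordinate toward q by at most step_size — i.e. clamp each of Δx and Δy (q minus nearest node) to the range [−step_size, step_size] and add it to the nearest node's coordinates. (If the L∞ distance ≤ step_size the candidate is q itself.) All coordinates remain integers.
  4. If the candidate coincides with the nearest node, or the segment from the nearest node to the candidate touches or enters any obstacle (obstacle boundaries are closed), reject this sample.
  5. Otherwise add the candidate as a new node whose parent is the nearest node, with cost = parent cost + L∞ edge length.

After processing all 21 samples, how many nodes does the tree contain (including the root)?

1. q=(8,3) nearest=0 d=6 new=(7,3) → add node 1 parent=0 cost=5
2. q=(0,2) nearest=0 d=2 new=(0,2) → add node 2 parent=0 cost=2
3. q=(4,3) nearest=0 d=3 new=(4,3) → add node 3 parent=0 cost=3
4. q=(20,17) nearest=1 d=14 new=(12,8) → blocked by [11,16]×[5,8], reject
5. q=(17,15) nearest=1 d=12 new=(12,8) → blocked by [11,16]×[5,8], reject
6. q=(11,15) nearest=1 d=12 new=(11,8) → blocked by [11,16]×[5,8], reject
7. q=(11,6) nearest=1 d=4 new=(11,6) → blocked by [11,16]×[5,8], reject
8. q=(20,3) nearest=1 d=13 new=(12,3) → add node 4 parent=1 cost=10
9. q=(11,9) nearest=1 d=6 new=(11,8) → blocked by [11,16]×[5,8], reject
10. q=(5,8) nearest=1 d=5 new=(5,8) → blocked by [2,7]×[8,11], reject
11. q=(0,11) nearest=1 d=8 new=(2,8) → blocked by [2,7]×[8,11], reject
12. q=(5,18) nearest=1 d=15 new=(5,8) → blocked by [2,7]×[8,11], reject
13. q=(11,15) nearest=1 d=12 new=(11,8) → blocked by [11,16]×[5,8], reject
14. q=(0,7) nearest=3 d=4 new=(0,7) → add node 5 parent=3 cost=7
15. q=(20,18) nearest=1 d=15 new=(12,8) → blocked by [11,16]×[5,8], reject
16. q=(19,7) nearest=4 d=7 new=(17,7) → blocked by [13,15]×[3,5], reject
17. q=(15,9) nearest=4 d=6 new=(15,8) → blocked by [13,15]×[3,5], reject
18. q=(16,7) nearest=4 d=4 new=(16,7) → blocked by [13,15]×[3,5], reject
19. q=(11,17) nearest=5 d=11 new=(5,12) → blocked by [2,7]×[8,11], reject
20. q=(11,6) nearest=4 d=3 new=(11,6) → blocked by [11,16]×[5,8], reject
21. q=(4,6) nearest=1 d=3 new=(4,6) → add node 6 parent=1 cost=8

Node count: 7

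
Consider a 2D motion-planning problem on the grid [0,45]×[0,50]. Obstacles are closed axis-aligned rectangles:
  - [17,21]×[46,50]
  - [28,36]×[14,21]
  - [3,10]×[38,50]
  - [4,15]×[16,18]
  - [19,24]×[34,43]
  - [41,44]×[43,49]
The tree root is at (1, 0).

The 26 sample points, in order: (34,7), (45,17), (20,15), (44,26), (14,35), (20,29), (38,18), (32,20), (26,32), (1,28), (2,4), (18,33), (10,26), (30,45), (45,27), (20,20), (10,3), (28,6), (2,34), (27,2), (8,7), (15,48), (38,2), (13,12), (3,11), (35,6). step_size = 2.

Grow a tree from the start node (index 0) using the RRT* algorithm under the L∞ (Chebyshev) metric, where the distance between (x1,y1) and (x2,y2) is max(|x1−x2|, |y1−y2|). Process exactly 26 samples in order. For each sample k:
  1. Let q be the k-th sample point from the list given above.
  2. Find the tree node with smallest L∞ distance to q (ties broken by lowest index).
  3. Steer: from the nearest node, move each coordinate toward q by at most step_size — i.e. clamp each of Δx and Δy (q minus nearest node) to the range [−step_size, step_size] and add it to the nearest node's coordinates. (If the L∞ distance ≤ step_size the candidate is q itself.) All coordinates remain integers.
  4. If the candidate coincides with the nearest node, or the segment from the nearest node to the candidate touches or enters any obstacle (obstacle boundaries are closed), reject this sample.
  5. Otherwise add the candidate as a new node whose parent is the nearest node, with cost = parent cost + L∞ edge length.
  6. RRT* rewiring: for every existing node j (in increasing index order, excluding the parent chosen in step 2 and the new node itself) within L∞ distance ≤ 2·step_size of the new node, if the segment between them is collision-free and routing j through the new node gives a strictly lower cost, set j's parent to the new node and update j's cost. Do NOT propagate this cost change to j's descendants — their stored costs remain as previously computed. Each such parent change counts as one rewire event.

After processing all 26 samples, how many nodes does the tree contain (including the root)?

1. q=(34,7) nearest=0 d=33 new=(3,2) → add node 1 parent=0 cost=2
2. q=(45,17) nearest=1 d=42 new=(5,4) → add node 2 parent=1 cost=4
3. q=(20,15) nearest=2 d=15 new=(7,6) → add node 3 parent=2 cost=6
4. q=(44,26) nearest=3 d=37 new=(9,8) → add node 4 parent=3 cost=8
5. q=(14,35) nearest=4 d=27 new=(11,10) → add node 5 parent=4 cost=10
6. q=(20,29) nearest=5 d=19 new=(13,12) → add node 6 parent=5 cost=12
7. q=(38,18) nearest=6 d=25 new=(15,14) → add node 7 parent=6 cost=14
8. q=(32,20) nearest=7 d=17 new=(17,16) → add node 8 parent=7 cost=16
9. q=(26,32) nearest=8 d=16 new=(19,18) → add node 9 parent=8 cost=18
10. q=(1,28) nearest=7 d=14 new=(13,16) → blocked by [4,15]×[16,18], reject
11. q=(2,4) nearest=1 d=2 new=(2,4) → add node 10 parent=1 cost=4
12. q=(18,33) nearest=9 d=15 new=(18,20) → add node 11 parent=9 cost=20
13. q=(10,26) nearest=11 d=8 new=(16,22) → add node 12 parent=11 cost=22
14. q=(30,45) nearest=12 d=23 new=(18,24) → add node 13 parent=12 cost=24
15. q=(45,27) nearest=9 d=26 new=(21,20) → add node 14 parent=9 cost=20
16. q=(20,20) nearest=14 d=1 new=(20,20) → add node 15 parent=14 cost=21
17. q=(10,3) nearest=3 d=3 new=(9,4) → add node 16 parent=3 cost=8
18. q=(28,6) nearest=8 d=11 new=(19,14) → add node 17 parent=8 cost=18
19. q=(2,34) nearest=12 d=14 new=(14,24) → add node 18 parent=12 cost=24
20. q=(27,2) nearest=7 d=12 new=(17,12) → add node 19 parent=7 cost=16
21. q=(8,7) nearest=3 d=1 new=(8,7) → add node 20 parent=3 cost=7
22. q=(15,48) nearest=13 d=24 new=(16,26) → add node 21 parent=13 cost=26
23. q=(38,2) nearest=14 d=18 new=(23,18) → add node 22 parent=14 cost=22
24. q=(13,12) nearest=6 d=0 → coincident, reject
25. q=(3,11) nearest=3 d=5 new=(5,8) → add node 23 parent=3 cost=8
26. q=(35,6) nearest=22 d=12 new=(25,16) → add node 24 parent=22 cost=24

Node count: 25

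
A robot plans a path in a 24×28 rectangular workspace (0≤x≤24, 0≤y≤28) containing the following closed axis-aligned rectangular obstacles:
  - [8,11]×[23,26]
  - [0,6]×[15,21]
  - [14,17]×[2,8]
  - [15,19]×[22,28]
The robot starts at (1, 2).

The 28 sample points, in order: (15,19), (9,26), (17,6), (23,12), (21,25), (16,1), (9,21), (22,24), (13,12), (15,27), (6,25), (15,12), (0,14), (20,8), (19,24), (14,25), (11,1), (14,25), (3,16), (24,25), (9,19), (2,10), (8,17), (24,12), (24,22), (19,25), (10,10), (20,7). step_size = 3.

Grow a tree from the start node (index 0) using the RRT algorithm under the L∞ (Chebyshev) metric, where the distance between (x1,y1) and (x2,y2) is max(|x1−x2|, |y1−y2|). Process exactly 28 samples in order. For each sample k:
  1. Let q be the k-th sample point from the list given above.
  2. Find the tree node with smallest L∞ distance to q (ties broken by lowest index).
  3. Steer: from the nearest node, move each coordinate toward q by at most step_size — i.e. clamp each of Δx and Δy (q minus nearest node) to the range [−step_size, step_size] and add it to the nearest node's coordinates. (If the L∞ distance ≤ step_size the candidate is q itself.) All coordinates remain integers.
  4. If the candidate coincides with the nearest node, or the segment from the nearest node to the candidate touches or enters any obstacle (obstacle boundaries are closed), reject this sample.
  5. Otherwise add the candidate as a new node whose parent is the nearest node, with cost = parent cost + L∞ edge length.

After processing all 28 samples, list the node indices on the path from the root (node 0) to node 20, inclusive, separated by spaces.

Path: 0 1 2 13 20

1. q=(15,19) nearest=0 d=17 new=(4,5) → add node 1 parent=0 cost=3
2. q=(9,26) nearest=1 d=21 new=(7,8) → add node 2 parent=1 cost=6
3. q=(17,6) nearest=2 d=10 new=(10,6) → add node 3 parent=2 cost=9
4. q=(23,12) nearest=3 d=13 new=(13,9) → add node 4 parent=3 cost=12
5. q=(21,25) nearest=4 d=16 new=(16,12) → add node 5 parent=4 cost=15
6. q=(16,1) nearest=3 d=6 new=(13,3) → add node 6 parent=3 cost=12
7. q=(9,21) nearest=5 d=9 new=(13,15) → add node 7 parent=5 cost=18
8. q=(22,24) nearest=7 d=9 new=(16,18) → add node 8 parent=7 cost=21
9. q=(13,12) nearest=4 d=3 new=(13,12) → add node 9 parent=4 cost=15
10. q=(15,27) nearest=8 d=9 new=(15,21) → add node 10 parent=8 cost=24
11. q=(6,25) nearest=10 d=9 new=(12,24) → add node 11 parent=10 cost=27
12. q=(15,12) nearest=5 d=1 new=(15,12) → add node 12 parent=5 cost=16
13. q=(0,14) nearest=2 d=7 new=(4,11) → add node 13 parent=2 cost=9
14. q=(20,8) nearest=5 d=4 new=(19,9) → add node 14 parent=5 cost=18
15. q=(19,24) nearest=10 d=4 new=(18,24) → blocked by [15,19]×[22,28], reject
16. q=(14,25) nearest=11 d=2 new=(14,25) → add node 15 parent=11 cost=29
17. q=(11,1) nearest=6 d=2 new=(11,1) → add node 16 parent=6 cost=14
18. q=(14,25) nearest=15 d=0 → coincident, reject
19. q=(3,16) nearest=13 d=5 new=(3,14) → add node 17 parent=13 cost=12
20. q=(24,25) nearest=8 d=8 new=(19,21) → add node 18 parent=8 cost=24
21. q=(9,19) nearest=7 d=4 new=(10,18) → add node 19 parent=7 cost=21
22. q=(2,10) nearest=13 d=2 new=(2,10) → add node 20 parent=13 cost=11
23. q=(8,17) nearest=19 d=2 new=(8,17) → add node 21 parent=19 cost=23
24. q=(24,12) nearest=14 d=5 new=(22,12) → add node 22 parent=14 cost=21
25. q=(24,22) nearest=18 d=5 new=(22,22) → add node 23 parent=18 cost=27
26. q=(19,25) nearest=23 d=3 new=(19,25) → blocked by [15,19]×[22,28], reject
27. q=(10,10) nearest=2 d=3 new=(10,10) → add node 24 parent=2 cost=9
28. q=(20,7) nearest=14 d=2 new=(20,7) → add node 25 parent=14 cost=20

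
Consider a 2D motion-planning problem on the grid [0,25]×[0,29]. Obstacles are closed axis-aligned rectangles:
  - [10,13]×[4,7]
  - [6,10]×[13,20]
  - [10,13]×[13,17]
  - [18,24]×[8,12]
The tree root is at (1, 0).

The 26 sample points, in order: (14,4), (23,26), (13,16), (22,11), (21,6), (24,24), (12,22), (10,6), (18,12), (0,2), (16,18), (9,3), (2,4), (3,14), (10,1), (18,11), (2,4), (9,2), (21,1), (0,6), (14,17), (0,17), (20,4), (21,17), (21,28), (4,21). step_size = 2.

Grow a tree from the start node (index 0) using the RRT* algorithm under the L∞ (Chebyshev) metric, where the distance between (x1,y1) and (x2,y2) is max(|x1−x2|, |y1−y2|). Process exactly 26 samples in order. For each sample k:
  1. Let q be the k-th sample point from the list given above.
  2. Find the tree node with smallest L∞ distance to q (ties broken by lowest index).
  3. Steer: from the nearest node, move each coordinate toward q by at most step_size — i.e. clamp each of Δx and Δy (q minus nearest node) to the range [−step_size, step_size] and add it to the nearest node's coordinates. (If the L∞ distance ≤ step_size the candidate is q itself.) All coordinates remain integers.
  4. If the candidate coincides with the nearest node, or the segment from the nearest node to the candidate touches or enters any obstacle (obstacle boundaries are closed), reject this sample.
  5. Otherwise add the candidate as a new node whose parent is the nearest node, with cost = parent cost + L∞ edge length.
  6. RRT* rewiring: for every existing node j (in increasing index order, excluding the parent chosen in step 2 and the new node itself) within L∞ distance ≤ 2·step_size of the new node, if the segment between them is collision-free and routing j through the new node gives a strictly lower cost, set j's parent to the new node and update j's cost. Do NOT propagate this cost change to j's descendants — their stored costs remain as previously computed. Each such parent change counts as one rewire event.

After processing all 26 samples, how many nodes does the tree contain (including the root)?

Node count: 20

1. q=(14,4) nearest=0 d=13 new=(3,2) → add node 1 parent=0 cost=2
2. q=(23,26) nearest=1 d=24 new=(5,4) → add node 2 parent=1 cost=4
3. q=(13,16) nearest=2 d=12 new=(7,6) → add node 3 parent=2 cost=6
4. q=(22,11) nearest=3 d=15 new=(9,8) → add node 4 parent=3 cost=8
5. q=(21,6) nearest=4 d=12 new=(11,6) → blocked by [10,13]×[4,7], reject
6. q=(24,24) nearest=4 d=16 new=(11,10) → add node 5 parent=4 cost=10
7. q=(12,22) nearest=5 d=12 new=(12,12) → add node 6 parent=5 cost=12
8. q=(10,6) nearest=4 d=2 new=(10,6) → blocked by [10,13]×[4,7], reject
9. q=(18,12) nearest=6 d=6 new=(14,12) → add node 7 parent=6 cost=14
10. q=(0,2) nearest=0 d=2 new=(0,2) → add node 8 parent=0 cost=2
11. q=(16,18) nearest=6 d=6 new=(14,14) → blocked by [10,13]×[13,17], reject
12. q=(9,3) nearest=3 d=3 new=(9,4) → add node 9 parent=3 cost=8
13. q=(2,4) nearest=1 d=2 new=(2,4) → add node 10 parent=1 cost=4
14. q=(3,14) nearest=4 d=6 new=(7,10) → add node 11 parent=4 cost=10
15. q=(10,1) nearest=9 d=3 new=(10,2) → add node 12 parent=9 cost=10
16. q=(18,11) nearest=7 d=4 new=(16,11) → add node 13 parent=7 cost=16
17. q=(2,4) nearest=10 d=0 → coincident, reject
18. q=(9,2) nearest=12 d=1 new=(9,2) → add node 14 parent=12 cost=11
19. q=(21,1) nearest=5 d=10 new=(13,8) → add node 15 parent=5 cost=12; rewire 13→15 (15<16)
20. q=(0,6) nearest=10 d=2 new=(0,6) → add node 16 parent=10 cost=6
21. q=(14,17) nearest=6 d=5 new=(14,14) → blocked by [10,13]×[13,17], reject
22. q=(0,17) nearest=11 d=7 new=(5,12) → add node 17 parent=11 cost=12
23. q=(20,4) nearest=13 d=7 new=(18,9) → blocked by [18,24]×[8,12], reject
24. q=(21,17) nearest=13 d=6 new=(18,13) → add node 18 parent=13 cost=17
25. q=(21,28) nearest=18 d=15 new=(20,15) → add node 19 parent=18 cost=19
26. q=(4,21) nearest=6 d=9 new=(10,14) → blocked by [6,10]×[13,20], reject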